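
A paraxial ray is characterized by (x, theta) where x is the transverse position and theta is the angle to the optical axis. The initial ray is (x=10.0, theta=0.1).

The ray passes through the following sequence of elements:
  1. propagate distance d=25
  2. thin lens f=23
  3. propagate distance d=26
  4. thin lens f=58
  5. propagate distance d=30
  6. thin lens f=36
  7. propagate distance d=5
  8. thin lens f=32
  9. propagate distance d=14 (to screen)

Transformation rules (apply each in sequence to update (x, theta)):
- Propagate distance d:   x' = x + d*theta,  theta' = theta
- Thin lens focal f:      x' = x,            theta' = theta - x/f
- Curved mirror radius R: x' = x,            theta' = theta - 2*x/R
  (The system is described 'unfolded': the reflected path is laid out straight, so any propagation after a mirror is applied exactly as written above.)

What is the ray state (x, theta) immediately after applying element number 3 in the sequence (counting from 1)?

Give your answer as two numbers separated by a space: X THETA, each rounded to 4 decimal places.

Initial: x=10.0000 theta=0.1000
After 1 (propagate distance d=25): x=12.5000 theta=0.1000
After 2 (thin lens f=23): x=12.5000 theta=-51/115 (≈-0.4435)
After 3 (propagate distance d=26): x=223/230 (≈0.9696) theta=-51/115 (≈-0.4435)
Rounded to 4 decimal places: x = 0.9696, theta = -0.4435

Answer: 0.9696 -0.4435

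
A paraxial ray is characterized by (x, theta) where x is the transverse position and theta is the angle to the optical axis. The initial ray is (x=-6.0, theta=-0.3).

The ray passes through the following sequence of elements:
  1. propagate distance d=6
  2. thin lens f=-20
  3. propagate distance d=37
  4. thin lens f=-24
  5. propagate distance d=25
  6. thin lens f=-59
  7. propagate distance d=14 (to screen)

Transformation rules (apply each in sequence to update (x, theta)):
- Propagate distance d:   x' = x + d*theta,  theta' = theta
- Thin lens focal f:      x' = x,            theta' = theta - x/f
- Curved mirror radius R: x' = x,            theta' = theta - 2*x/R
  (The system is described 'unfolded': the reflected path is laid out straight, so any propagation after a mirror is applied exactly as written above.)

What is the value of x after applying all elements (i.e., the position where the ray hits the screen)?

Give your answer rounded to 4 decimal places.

Answer: -134.6416

Derivation:
Initial: x=-6.0000 theta=-0.3000
After 1 (propagate distance d=6): x=-7.8000 theta=-0.3000
After 2 (thin lens f=-20): x=-7.8000 theta=-0.6900
After 3 (propagate distance d=37): x=-33.3300 theta=-0.6900
After 4 (thin lens f=-24): x=-33.3300 theta=-1663/800 (≈-2.0788)
After 5 (propagate distance d=25): x=-68239/800 (≈-85.2988) theta=-1663/800 (≈-2.0788)
After 6 (thin lens f=-59): x=-68239/800 (≈-85.2988) theta=-41589/11800 (≈-3.5245)
After 7 (propagate distance d=14 (to screen)): x=-1271017/9440 (≈-134.6416) theta=-41589/11800 (≈-3.5245)
Rounded to 4 decimal places: x = -134.6416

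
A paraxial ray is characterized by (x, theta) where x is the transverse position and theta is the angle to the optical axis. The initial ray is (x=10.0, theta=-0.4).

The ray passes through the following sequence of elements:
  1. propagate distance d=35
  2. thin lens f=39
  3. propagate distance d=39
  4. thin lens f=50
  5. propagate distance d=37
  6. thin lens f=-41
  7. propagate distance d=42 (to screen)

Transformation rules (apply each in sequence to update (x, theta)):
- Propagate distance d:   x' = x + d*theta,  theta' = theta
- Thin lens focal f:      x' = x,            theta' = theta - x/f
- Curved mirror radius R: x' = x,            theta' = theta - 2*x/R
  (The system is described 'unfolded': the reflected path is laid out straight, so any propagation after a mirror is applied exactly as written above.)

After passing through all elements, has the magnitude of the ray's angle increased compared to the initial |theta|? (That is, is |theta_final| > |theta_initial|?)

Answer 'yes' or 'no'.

Initial: x=10.0000 theta=-0.4000
After 1 (propagate distance d=35): x=-4.0000 theta=-0.4000
After 2 (thin lens f=39): x=-4.0000 theta=-58/195 (≈-0.2974)
After 3 (propagate distance d=39): x=-15.6000 theta=-58/195 (≈-0.2974)
After 4 (thin lens f=50): x=-15.6000 theta=71/4875 (≈0.0146)
After 5 (propagate distance d=37): x=-73423/4875 (≈-15.0611) theta=71/4875 (≈0.0146)
After 6 (thin lens f=-41): x=-73423/4875 (≈-15.0611) theta=-1808/5125 (≈-0.3528)
After 7 (propagate distance d=42 (to screen)): x=-5971847/199875 (≈-29.8779) theta=-1808/5125 (≈-0.3528)
|theta_initial|=0.4000 |theta_final|=1808/5125 (≈0.3528) -> not increased

Answer: no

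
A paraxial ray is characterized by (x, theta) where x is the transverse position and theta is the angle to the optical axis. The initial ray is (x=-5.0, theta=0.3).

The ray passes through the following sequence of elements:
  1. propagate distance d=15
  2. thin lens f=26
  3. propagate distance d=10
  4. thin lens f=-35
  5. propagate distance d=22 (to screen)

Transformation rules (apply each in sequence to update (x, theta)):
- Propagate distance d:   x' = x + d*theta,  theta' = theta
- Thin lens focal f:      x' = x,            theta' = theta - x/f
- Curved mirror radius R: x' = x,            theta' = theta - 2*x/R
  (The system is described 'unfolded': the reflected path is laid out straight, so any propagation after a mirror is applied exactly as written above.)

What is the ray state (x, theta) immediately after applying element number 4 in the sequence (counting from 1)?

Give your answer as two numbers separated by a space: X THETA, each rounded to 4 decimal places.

Initial: x=-5.0000 theta=0.3000
After 1 (propagate distance d=15): x=-0.5000 theta=0.3000
After 2 (thin lens f=26): x=-0.5000 theta=83/260 (≈0.3192)
After 3 (propagate distance d=10): x=35/13 (≈2.6923) theta=83/260 (≈0.3192)
After 4 (thin lens f=-35): x=35/13 (≈2.6923) theta=103/260 (≈0.3962)
Rounded to 4 decimal places: x = 2.6923, theta = 0.3962

Answer: 2.6923 0.3962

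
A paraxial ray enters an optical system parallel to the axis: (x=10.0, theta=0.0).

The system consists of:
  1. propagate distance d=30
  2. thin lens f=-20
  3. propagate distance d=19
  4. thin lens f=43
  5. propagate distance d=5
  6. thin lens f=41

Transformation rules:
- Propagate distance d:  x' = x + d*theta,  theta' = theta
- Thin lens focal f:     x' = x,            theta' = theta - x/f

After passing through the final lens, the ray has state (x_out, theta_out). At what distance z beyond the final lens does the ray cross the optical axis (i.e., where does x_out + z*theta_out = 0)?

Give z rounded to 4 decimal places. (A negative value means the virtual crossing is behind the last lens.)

Initial: x=10.0000 theta=0.0000
After 1 (propagate distance d=30): x=10.0000 theta=0.0000
After 2 (thin lens f=-20): x=10.0000 theta=0.5000
After 3 (propagate distance d=19): x=19.5000 theta=0.5000
After 4 (thin lens f=43): x=19.5000 theta=2/43 (≈0.0465)
After 5 (propagate distance d=5): x=1697/86 (≈19.7326) theta=2/43 (≈0.0465)
After 6 (thin lens f=41): x=1697/86 (≈19.7326) theta=-1533/3526 (≈-0.4348)
z_focus = -x_out/theta_out = -(1697/86)/(-1533/3526) = 69577/1533 ≈ 45.3862
Rounded to 4 decimal places: z = 45.3862

Answer: 45.3862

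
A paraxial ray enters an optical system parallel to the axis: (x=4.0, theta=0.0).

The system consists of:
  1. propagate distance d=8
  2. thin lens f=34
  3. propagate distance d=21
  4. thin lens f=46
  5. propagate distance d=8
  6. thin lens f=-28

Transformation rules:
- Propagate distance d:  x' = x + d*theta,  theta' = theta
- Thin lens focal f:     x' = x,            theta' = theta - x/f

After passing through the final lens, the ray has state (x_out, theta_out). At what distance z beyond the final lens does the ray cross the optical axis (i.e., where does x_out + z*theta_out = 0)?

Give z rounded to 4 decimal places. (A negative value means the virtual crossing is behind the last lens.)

Answer: 2.3119

Derivation:
Initial: x=4.0000 theta=0.0000
After 1 (propagate distance d=8): x=4.0000 theta=0.0000
After 2 (thin lens f=34): x=4.0000 theta=-2/17 (≈-0.1176)
After 3 (propagate distance d=21): x=26/17 (≈1.5294) theta=-2/17 (≈-0.1176)
After 4 (thin lens f=46): x=26/17 (≈1.5294) theta=-59/391 (≈-0.1509)
After 5 (propagate distance d=8): x=126/391 (≈0.3223) theta=-59/391 (≈-0.1509)
After 6 (thin lens f=-28): x=126/391 (≈0.3223) theta=-109/782 (≈-0.1394)
z_focus = -x_out/theta_out = -(126/391)/(-109/782) = 252/109 ≈ 2.3119
Rounded to 4 decimal places: z = 2.3119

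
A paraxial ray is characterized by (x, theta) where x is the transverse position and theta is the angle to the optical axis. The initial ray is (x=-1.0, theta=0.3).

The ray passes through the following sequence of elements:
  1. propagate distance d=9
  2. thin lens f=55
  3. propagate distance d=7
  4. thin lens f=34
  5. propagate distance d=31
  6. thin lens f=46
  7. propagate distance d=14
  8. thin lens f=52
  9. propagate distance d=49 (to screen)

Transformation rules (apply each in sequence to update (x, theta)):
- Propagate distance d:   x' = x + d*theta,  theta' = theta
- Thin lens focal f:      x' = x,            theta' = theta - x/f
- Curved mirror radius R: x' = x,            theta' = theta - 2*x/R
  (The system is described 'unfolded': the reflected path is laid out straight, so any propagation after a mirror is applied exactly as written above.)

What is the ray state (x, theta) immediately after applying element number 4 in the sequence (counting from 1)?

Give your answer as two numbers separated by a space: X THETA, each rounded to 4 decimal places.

Initial: x=-1.0000 theta=0.3000
After 1 (propagate distance d=9): x=1.7000 theta=0.3000
After 2 (thin lens f=55): x=1.7000 theta=74/275 (≈0.2691)
After 3 (propagate distance d=7): x=1971/550 (≈3.5836) theta=74/275 (≈0.2691)
After 4 (thin lens f=34): x=1971/550 (≈3.5836) theta=3061/18700 (≈0.1637)
Rounded to 4 decimal places: x = 3.5836, theta = 0.1637

Answer: 3.5836 0.1637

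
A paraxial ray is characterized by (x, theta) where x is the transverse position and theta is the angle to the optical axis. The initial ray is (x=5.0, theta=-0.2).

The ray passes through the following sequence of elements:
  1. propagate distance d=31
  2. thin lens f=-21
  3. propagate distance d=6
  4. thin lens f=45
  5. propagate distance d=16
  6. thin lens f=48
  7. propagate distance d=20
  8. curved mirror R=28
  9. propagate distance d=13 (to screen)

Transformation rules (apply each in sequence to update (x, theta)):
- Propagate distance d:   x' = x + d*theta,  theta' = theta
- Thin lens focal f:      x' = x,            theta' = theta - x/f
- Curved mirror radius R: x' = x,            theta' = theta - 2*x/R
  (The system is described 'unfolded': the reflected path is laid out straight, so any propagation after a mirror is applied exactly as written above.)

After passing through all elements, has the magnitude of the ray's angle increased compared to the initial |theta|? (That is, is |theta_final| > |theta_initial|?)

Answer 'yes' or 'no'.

Answer: yes

Derivation:
Initial: x=5.0000 theta=-0.2000
After 1 (propagate distance d=31): x=-1.2000 theta=-0.2000
After 2 (thin lens f=-21): x=-1.2000 theta=-9/35 (≈-0.2571)
After 3 (propagate distance d=6): x=-96/35 (≈-2.7429) theta=-9/35 (≈-0.2571)
After 4 (thin lens f=45): x=-96/35 (≈-2.7429) theta=-103/525 (≈-0.1962)
After 5 (propagate distance d=16): x=-3088/525 (≈-5.8819) theta=-103/525 (≈-0.1962)
After 6 (thin lens f=48): x=-3088/525 (≈-5.8819) theta=-116/1575 (≈-0.0737)
After 7 (propagate distance d=20): x=-11584/1575 (≈-7.3549) theta=-116/1575 (≈-0.0737)
After 8 (curved mirror R=28): x=-11584/1575 (≈-7.3549) theta=332/735 (≈0.4517)
After 9 (propagate distance d=13 (to screen)): x=-16348/11025 (≈-1.4828) theta=332/735 (≈0.4517)
|theta_initial|=0.2000 |theta_final|=332/735 (≈0.4517) -> increased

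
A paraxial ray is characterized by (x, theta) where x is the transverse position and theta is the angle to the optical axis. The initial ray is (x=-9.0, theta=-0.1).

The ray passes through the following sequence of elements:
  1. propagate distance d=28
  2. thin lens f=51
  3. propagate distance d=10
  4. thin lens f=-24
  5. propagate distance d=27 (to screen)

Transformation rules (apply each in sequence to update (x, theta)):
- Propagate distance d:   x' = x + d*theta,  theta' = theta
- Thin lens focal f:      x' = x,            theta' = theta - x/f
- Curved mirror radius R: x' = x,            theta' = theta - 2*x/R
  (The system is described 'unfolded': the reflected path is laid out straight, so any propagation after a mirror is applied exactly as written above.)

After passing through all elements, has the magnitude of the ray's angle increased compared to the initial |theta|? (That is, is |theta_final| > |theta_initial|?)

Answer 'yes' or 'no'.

Answer: yes

Derivation:
Initial: x=-9.0000 theta=-0.1000
After 1 (propagate distance d=28): x=-11.8000 theta=-0.1000
After 2 (thin lens f=51): x=-11.8000 theta=67/510 (≈0.1314)
After 3 (propagate distance d=10): x=-2674/255 (≈-10.4863) theta=67/510 (≈0.1314)
After 4 (thin lens f=-24): x=-2674/255 (≈-10.4863) theta=-11/36 (≈-0.3056)
After 5 (propagate distance d=27 (to screen)): x=-19111/1020 (≈-18.7363) theta=-11/36 (≈-0.3056)
|theta_initial|=0.1000 |theta_final|=11/36 (≈0.3056) -> increased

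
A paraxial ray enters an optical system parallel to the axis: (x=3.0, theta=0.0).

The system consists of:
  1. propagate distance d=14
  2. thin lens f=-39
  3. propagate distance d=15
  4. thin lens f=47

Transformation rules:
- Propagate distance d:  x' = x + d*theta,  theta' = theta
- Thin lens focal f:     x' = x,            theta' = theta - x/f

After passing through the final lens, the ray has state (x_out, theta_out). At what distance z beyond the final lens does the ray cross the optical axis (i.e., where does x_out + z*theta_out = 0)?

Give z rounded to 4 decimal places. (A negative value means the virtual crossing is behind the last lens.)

Answer: 362.5714

Derivation:
Initial: x=3.0000 theta=0.0000
After 1 (propagate distance d=14): x=3.0000 theta=0.0000
After 2 (thin lens f=-39): x=3.0000 theta=1/13 (≈0.0769)
After 3 (propagate distance d=15): x=54/13 (≈4.1538) theta=1/13 (≈0.0769)
After 4 (thin lens f=47): x=54/13 (≈4.1538) theta=-7/611 (≈-0.0115)
z_focus = -x_out/theta_out = -(54/13)/(-7/611) = 2538/7 ≈ 362.5714
Rounded to 4 decimal places: z = 362.5714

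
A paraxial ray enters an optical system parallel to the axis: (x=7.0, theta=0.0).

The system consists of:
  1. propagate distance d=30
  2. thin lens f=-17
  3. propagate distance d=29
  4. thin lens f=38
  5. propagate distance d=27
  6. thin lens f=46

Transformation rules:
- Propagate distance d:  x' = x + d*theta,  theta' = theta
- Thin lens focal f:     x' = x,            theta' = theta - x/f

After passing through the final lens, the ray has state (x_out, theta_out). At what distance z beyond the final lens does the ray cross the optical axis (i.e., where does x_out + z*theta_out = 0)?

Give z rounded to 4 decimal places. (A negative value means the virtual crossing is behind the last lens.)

Initial: x=7.0000 theta=0.0000
After 1 (propagate distance d=30): x=7.0000 theta=0.0000
After 2 (thin lens f=-17): x=7.0000 theta=7/17 (≈0.4118)
After 3 (propagate distance d=29): x=322/17 (≈18.9412) theta=7/17 (≈0.4118)
After 4 (thin lens f=38): x=322/17 (≈18.9412) theta=-28/323 (≈-0.0867)
After 5 (propagate distance d=27): x=5362/323 (≈16.6006) theta=-28/323 (≈-0.0867)
After 6 (thin lens f=46): x=5362/323 (≈16.6006) theta=-175/391 (≈-0.4476)
z_focus = -x_out/theta_out = -(5362/323)/(-175/391) = 17618/475 ≈ 37.0905
Rounded to 4 decimal places: z = 37.0905

Answer: 37.0905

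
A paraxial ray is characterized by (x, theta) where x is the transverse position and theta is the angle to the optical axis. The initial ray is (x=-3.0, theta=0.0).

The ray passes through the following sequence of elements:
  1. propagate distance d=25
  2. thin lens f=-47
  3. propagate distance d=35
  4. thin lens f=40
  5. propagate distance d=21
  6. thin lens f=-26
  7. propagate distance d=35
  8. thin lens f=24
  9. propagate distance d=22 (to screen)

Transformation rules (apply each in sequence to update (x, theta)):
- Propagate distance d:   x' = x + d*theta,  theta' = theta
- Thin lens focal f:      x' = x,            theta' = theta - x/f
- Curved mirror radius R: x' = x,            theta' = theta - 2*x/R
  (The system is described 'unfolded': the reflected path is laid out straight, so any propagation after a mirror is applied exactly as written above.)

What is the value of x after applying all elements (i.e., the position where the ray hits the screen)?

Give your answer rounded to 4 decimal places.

Answer: -2.3161

Derivation:
Initial: x=-3.0000 theta=0.0000
After 1 (propagate distance d=25): x=-3.0000 theta=0.0000
After 2 (thin lens f=-47): x=-3.0000 theta=-3/47 (≈-0.0638)
After 3 (propagate distance d=35): x=-246/47 (≈-5.2340) theta=-3/47 (≈-0.0638)
After 4 (thin lens f=40): x=-246/47 (≈-5.2340) theta=63/940 (≈0.0670)
After 5 (propagate distance d=21): x=-3597/940 (≈-3.8266) theta=63/940 (≈0.0670)
After 6 (thin lens f=-26): x=-3597/940 (≈-3.8266) theta=-1959/24440 (≈-0.0802)
After 7 (propagate distance d=35): x=-162087/24440 (≈-6.6320) theta=-1959/24440 (≈-0.0802)
After 8 (thin lens f=24): x=-162087/24440 (≈-6.6320) theta=38357/195520 (≈0.1962)
After 9 (propagate distance d=22 (to screen)): x=-17417/7520 (≈-2.3161) theta=38357/195520 (≈0.1962)
Rounded to 4 decimal places: x = -2.3161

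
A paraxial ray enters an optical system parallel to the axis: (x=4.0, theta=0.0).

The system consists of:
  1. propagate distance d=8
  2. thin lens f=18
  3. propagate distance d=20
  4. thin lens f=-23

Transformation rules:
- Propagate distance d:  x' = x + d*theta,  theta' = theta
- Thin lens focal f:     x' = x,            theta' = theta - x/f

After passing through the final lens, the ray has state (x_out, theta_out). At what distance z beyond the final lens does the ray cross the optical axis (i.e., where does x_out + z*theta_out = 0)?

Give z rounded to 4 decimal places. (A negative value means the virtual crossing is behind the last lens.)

Answer: -1.8400

Derivation:
Initial: x=4.0000 theta=0.0000
After 1 (propagate distance d=8): x=4.0000 theta=0.0000
After 2 (thin lens f=18): x=4.0000 theta=-2/9 (≈-0.2222)
After 3 (propagate distance d=20): x=-4/9 (≈-0.4444) theta=-2/9 (≈-0.2222)
After 4 (thin lens f=-23): x=-4/9 (≈-0.4444) theta=-50/207 (≈-0.2415)
z_focus = -x_out/theta_out = -(-4/9)/(-50/207) = -1.8400
Rounded to 4 decimal places: z = -1.8400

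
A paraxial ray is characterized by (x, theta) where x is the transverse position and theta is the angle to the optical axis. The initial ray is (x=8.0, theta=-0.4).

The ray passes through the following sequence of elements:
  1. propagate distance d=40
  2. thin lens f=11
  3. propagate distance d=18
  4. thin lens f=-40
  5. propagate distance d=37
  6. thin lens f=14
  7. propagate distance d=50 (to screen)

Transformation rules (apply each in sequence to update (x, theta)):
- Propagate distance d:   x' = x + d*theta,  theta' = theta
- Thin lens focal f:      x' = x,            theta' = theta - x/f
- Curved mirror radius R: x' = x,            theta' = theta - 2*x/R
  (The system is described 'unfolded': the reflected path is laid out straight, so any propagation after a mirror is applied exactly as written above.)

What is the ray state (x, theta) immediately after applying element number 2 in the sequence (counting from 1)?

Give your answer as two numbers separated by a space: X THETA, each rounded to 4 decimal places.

Answer: -8.0000 0.3273

Derivation:
Initial: x=8.0000 theta=-0.4000
After 1 (propagate distance d=40): x=-8.0000 theta=-0.4000
After 2 (thin lens f=11): x=-8.0000 theta=18/55 (≈0.3273)
Rounded to 4 decimal places: x = -8.0000, theta = 0.3273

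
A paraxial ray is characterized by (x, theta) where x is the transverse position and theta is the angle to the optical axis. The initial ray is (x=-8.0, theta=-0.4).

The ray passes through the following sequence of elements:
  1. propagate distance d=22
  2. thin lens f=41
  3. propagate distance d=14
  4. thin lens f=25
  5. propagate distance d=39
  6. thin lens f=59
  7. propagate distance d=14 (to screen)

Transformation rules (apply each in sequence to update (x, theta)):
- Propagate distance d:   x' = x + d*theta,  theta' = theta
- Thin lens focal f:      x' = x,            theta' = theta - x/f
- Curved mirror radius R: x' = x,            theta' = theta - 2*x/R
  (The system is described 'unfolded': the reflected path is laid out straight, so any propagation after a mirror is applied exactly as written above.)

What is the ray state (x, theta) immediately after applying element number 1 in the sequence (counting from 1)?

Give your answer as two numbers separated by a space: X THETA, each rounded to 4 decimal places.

Initial: x=-8.0000 theta=-0.4000
After 1 (propagate distance d=22): x=-16.8000 theta=-0.4000
Rounded to 4 decimal places: x = -16.8000, theta = -0.4000

Answer: -16.8000 -0.4000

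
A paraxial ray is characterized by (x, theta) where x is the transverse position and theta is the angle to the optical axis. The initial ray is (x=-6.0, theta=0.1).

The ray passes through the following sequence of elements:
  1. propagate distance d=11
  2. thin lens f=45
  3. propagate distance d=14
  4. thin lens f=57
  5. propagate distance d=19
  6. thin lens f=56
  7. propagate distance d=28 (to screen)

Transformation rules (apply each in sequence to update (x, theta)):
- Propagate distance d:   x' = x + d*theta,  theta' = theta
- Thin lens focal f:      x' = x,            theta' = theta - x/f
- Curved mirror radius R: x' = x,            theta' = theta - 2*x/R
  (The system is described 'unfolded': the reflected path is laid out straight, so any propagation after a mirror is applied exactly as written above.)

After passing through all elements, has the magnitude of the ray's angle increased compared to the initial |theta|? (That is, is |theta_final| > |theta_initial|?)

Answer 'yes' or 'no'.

Answer: yes

Derivation:
Initial: x=-6.0000 theta=0.1000
After 1 (propagate distance d=11): x=-4.9000 theta=0.1000
After 2 (thin lens f=45): x=-4.9000 theta=47/225 (≈0.2089)
After 3 (propagate distance d=14): x=-889/450 (≈-1.9756) theta=47/225 (≈0.2089)
After 4 (thin lens f=57): x=-889/450 (≈-1.9756) theta=6247/25650 (≈0.2435)
After 5 (propagate distance d=19): x=358/135 (≈2.6519) theta=6247/25650 (≈0.2435)
After 6 (thin lens f=56): x=358/135 (≈2.6519) theta=70453/359100 (≈0.1962)
After 7 (propagate distance d=28 (to screen)): x=3869/475 (≈8.1453) theta=70453/359100 (≈0.1962)
|theta_initial|=0.1000 |theta_final|=70453/359100 (≈0.1962) -> increased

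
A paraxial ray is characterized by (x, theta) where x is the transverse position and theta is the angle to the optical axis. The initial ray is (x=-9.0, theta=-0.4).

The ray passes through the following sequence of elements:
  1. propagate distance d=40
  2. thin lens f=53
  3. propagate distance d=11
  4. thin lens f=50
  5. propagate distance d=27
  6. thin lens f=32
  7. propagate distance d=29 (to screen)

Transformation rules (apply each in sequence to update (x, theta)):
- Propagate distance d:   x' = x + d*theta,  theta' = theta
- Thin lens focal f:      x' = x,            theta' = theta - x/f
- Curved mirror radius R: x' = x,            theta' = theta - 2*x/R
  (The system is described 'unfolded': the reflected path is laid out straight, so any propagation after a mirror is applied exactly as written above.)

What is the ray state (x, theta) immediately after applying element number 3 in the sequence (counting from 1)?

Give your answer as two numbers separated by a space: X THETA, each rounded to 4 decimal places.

Answer: -24.2113 0.0717

Derivation:
Initial: x=-9.0000 theta=-0.4000
After 1 (propagate distance d=40): x=-25.0000 theta=-0.4000
After 2 (thin lens f=53): x=-25.0000 theta=19/265 (≈0.0717)
After 3 (propagate distance d=11): x=-6416/265 (≈-24.2113) theta=19/265 (≈0.0717)
Rounded to 4 decimal places: x = -24.2113, theta = 0.0717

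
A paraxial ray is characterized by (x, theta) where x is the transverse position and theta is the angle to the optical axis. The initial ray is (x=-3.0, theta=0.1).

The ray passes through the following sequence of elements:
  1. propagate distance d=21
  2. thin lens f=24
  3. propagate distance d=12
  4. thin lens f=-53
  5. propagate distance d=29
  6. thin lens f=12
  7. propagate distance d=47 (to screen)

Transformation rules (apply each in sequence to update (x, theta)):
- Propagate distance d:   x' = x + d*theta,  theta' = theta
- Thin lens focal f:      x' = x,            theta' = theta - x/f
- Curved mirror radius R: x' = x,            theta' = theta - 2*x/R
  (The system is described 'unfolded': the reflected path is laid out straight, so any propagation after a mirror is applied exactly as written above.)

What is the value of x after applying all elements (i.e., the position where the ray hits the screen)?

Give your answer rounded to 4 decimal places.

Initial: x=-3.0000 theta=0.1000
After 1 (propagate distance d=21): x=-0.9000 theta=0.1000
After 2 (thin lens f=24): x=-0.9000 theta=0.1375
After 3 (propagate distance d=12): x=0.7500 theta=0.1375
After 4 (thin lens f=-53): x=0.7500 theta=643/4240 (≈0.1517)
After 5 (propagate distance d=29): x=21827/4240 (≈5.1479) theta=643/4240 (≈0.1517)
After 6 (thin lens f=12): x=21827/4240 (≈5.1479) theta=-14111/50880 (≈-0.2773)
After 7 (propagate distance d=47 (to screen)): x=-401293/50880 (≈-7.8870) theta=-14111/50880 (≈-0.2773)
Rounded to 4 decimal places: x = -7.8870

Answer: -7.8870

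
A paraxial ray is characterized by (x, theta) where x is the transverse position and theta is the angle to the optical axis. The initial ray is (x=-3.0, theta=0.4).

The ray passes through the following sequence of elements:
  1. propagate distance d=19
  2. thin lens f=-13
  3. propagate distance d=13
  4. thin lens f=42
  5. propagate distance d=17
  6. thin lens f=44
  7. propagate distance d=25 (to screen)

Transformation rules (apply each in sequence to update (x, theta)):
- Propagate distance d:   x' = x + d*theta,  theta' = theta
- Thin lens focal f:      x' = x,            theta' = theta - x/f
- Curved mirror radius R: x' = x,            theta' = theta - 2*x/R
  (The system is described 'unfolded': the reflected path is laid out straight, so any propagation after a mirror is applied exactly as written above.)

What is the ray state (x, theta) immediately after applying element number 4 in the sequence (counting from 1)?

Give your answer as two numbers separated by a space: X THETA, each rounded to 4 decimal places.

Initial: x=-3.0000 theta=0.4000
After 1 (propagate distance d=19): x=4.6000 theta=0.4000
After 2 (thin lens f=-13): x=4.6000 theta=49/65 (≈0.7538)
After 3 (propagate distance d=13): x=14.4000 theta=49/65 (≈0.7538)
After 4 (thin lens f=42): x=14.4000 theta=187/455 (≈0.4110)
Rounded to 4 decimal places: x = 14.4000, theta = 0.4110

Answer: 14.4000 0.4110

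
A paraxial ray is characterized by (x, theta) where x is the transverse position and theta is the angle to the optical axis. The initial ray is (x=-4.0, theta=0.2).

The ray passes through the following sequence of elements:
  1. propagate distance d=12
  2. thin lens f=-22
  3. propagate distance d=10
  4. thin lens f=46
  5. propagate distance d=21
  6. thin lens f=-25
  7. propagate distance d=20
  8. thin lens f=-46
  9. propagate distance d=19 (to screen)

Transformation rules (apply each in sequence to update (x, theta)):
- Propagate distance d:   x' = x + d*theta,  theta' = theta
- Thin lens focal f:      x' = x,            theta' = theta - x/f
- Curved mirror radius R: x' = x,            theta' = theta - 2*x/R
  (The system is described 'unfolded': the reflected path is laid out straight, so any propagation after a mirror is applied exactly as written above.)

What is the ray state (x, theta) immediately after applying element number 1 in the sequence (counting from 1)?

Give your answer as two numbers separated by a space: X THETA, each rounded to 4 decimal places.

Answer: -1.6000 0.2000

Derivation:
Initial: x=-4.0000 theta=0.2000
After 1 (propagate distance d=12): x=-1.6000 theta=0.2000
Rounded to 4 decimal places: x = -1.6000, theta = 0.2000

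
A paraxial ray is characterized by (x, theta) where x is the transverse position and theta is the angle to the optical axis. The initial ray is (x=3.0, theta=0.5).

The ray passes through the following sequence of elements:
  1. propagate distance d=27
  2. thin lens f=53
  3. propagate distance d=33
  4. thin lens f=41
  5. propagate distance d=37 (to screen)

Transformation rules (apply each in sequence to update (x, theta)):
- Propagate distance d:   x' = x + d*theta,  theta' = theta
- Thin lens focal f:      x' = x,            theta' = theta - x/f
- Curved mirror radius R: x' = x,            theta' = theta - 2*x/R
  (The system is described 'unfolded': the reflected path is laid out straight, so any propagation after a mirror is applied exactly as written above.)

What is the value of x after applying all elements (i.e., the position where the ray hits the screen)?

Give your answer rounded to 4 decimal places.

Initial: x=3.0000 theta=0.5000
After 1 (propagate distance d=27): x=16.5000 theta=0.5000
After 2 (thin lens f=53): x=16.5000 theta=10/53 (≈0.1887)
After 3 (propagate distance d=33): x=2409/106 (≈22.7264) theta=10/53 (≈0.1887)
After 4 (thin lens f=41): x=2409/106 (≈22.7264) theta=-1589/4346 (≈-0.3656)
After 5 (propagate distance d=37 (to screen)): x=19988/2173 (≈9.1983) theta=-1589/4346 (≈-0.3656)
Rounded to 4 decimal places: x = 9.1983

Answer: 9.1983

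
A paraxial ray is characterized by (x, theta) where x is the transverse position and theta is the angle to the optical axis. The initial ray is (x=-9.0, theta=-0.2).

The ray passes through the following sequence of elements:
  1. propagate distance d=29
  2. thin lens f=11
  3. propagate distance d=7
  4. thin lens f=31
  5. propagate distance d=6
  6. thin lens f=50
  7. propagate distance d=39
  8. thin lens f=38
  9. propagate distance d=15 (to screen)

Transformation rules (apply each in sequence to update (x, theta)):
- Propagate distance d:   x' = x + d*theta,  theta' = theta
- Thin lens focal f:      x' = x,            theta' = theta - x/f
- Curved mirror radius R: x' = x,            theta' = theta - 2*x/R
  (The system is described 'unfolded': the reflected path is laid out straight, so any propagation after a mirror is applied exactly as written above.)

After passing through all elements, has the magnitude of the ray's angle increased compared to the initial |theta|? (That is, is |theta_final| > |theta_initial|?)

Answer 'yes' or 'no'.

Answer: no

Derivation:
Initial: x=-9.0000 theta=-0.2000
After 1 (propagate distance d=29): x=-14.8000 theta=-0.2000
After 2 (thin lens f=11): x=-14.8000 theta=63/55 (≈1.1455)
After 3 (propagate distance d=7): x=-373/55 (≈-6.7818) theta=63/55 (≈1.1455)
After 4 (thin lens f=31): x=-373/55 (≈-6.7818) theta=2326/1705 (≈1.3642)
After 5 (propagate distance d=6): x=2393/1705 (≈1.4035) theta=2326/1705 (≈1.3642)
After 6 (thin lens f=50): x=2393/1705 (≈1.4035) theta=113907/85250 (≈1.3362)
After 7 (propagate distance d=39): x=4562023/85250 (≈53.5135) theta=113907/85250 (≈1.3362)
After 8 (thin lens f=38): x=4562023/85250 (≈53.5135) theta=-233557/3239500 (≈-0.0721)
After 9 (propagate distance d=15 (to screen)): x=15441229/294500 (≈52.4320) theta=-233557/3239500 (≈-0.0721)
|theta_initial|=0.2000 |theta_final|=233557/3239500 (≈0.0721) -> not increased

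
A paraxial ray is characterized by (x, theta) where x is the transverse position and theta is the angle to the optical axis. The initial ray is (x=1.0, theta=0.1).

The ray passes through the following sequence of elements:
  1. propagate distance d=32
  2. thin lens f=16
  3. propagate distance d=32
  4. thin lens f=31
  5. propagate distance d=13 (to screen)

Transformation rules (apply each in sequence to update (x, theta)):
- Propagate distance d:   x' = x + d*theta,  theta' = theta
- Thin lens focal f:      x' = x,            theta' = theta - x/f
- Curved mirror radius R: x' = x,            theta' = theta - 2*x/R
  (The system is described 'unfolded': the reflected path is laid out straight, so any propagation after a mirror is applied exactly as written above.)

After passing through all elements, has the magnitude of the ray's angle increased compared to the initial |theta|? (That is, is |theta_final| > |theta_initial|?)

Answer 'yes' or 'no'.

Answer: yes

Derivation:
Initial: x=1.0000 theta=0.1000
After 1 (propagate distance d=32): x=4.2000 theta=0.1000
After 2 (thin lens f=16): x=4.2000 theta=-0.1625
After 3 (propagate distance d=32): x=-1.0000 theta=-0.1625
After 4 (thin lens f=31): x=-1.0000 theta=-323/2480 (≈-0.1302)
After 5 (propagate distance d=13 (to screen)): x=-6679/2480 (≈-2.6931) theta=-323/2480 (≈-0.1302)
|theta_initial|=0.1000 |theta_final|=323/2480 (≈0.1302) -> increased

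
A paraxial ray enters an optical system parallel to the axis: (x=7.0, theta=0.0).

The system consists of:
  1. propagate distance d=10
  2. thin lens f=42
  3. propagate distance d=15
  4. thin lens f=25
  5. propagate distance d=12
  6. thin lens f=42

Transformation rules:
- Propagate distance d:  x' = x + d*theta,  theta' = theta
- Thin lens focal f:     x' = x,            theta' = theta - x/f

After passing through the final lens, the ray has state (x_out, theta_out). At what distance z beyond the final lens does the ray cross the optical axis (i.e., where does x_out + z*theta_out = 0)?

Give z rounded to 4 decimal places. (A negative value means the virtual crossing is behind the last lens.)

Answer: 0.9584

Derivation:
Initial: x=7.0000 theta=0.0000
After 1 (propagate distance d=10): x=7.0000 theta=0.0000
After 2 (thin lens f=42): x=7.0000 theta=-1/6 (≈-0.1667)
After 3 (propagate distance d=15): x=4.5000 theta=-1/6 (≈-0.1667)
After 4 (thin lens f=25): x=4.5000 theta=-26/75 (≈-0.3467)
After 5 (propagate distance d=12): x=0.3400 theta=-26/75 (≈-0.3467)
After 6 (thin lens f=42): x=0.3400 theta=-149/420 (≈-0.3548)
z_focus = -x_out/theta_out = -(0.3400)/(-149/420) = 714/745 ≈ 0.9584
Rounded to 4 decimal places: z = 0.9584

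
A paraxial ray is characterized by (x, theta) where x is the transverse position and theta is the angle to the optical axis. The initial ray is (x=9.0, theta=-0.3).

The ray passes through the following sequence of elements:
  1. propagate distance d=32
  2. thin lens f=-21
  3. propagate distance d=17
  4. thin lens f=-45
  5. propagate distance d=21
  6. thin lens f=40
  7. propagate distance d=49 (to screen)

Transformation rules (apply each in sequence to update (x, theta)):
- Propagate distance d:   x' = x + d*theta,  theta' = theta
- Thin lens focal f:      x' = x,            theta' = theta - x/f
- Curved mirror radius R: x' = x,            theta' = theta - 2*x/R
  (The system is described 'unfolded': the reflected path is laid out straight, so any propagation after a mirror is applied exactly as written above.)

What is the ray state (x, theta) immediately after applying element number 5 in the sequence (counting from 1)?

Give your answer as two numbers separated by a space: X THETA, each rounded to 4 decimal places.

Answer: -15.9724 -0.4660

Derivation:
Initial: x=9.0000 theta=-0.3000
After 1 (propagate distance d=32): x=-0.6000 theta=-0.3000
After 2 (thin lens f=-21): x=-0.6000 theta=-23/70 (≈-0.3286)
After 3 (propagate distance d=17): x=-433/70 (≈-6.1857) theta=-23/70 (≈-0.3286)
After 4 (thin lens f=-45): x=-433/70 (≈-6.1857) theta=-734/1575 (≈-0.4660)
After 5 (propagate distance d=21): x=-16771/1050 (≈-15.9724) theta=-734/1575 (≈-0.4660)
Rounded to 4 decimal places: x = -15.9724, theta = -0.4660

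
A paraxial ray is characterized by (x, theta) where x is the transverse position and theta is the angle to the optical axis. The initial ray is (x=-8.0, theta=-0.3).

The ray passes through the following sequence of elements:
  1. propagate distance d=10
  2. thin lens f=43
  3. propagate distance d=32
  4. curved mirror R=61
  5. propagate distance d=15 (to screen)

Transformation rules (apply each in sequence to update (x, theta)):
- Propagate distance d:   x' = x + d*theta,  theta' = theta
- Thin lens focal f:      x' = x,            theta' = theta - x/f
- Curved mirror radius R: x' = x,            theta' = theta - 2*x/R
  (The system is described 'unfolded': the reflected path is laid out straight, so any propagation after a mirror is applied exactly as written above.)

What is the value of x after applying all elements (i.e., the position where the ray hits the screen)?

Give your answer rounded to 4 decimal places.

Initial: x=-8.0000 theta=-0.3000
After 1 (propagate distance d=10): x=-11.0000 theta=-0.3000
After 2 (thin lens f=43): x=-11.0000 theta=-19/430 (≈-0.0442)
After 3 (propagate distance d=32): x=-2669/215 (≈-12.4140) theta=-19/430 (≈-0.0442)
After 4 (curved mirror R=61): x=-2669/215 (≈-12.4140) theta=9517/26230 (≈0.3628)
After 5 (propagate distance d=15 (to screen)): x=-182863/26230 (≈-6.9715) theta=9517/26230 (≈0.3628)
Rounded to 4 decimal places: x = -6.9715

Answer: -6.9715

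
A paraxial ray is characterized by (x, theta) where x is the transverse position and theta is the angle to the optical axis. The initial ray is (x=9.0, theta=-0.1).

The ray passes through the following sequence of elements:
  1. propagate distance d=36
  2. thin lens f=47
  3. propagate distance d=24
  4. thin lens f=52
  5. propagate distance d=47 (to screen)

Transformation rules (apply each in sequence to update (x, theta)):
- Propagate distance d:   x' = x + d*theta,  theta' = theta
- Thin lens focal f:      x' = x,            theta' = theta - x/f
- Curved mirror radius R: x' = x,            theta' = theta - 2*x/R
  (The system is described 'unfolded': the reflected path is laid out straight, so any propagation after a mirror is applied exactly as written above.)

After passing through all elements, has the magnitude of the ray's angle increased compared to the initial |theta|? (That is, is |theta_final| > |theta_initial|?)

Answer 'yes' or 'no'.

Initial: x=9.0000 theta=-0.1000
After 1 (propagate distance d=36): x=5.4000 theta=-0.1000
After 2 (thin lens f=47): x=5.4000 theta=-101/470 (≈-0.2149)
After 3 (propagate distance d=24): x=57/235 (≈0.2426) theta=-101/470 (≈-0.2149)
After 4 (thin lens f=52): x=57/235 (≈0.2426) theta=-2683/12220 (≈-0.2196)
After 5 (propagate distance d=47 (to screen)): x=-123137/12220 (≈-10.0767) theta=-2683/12220 (≈-0.2196)
|theta_initial|=0.1000 |theta_final|=2683/12220 (≈0.2196) -> increased

Answer: yes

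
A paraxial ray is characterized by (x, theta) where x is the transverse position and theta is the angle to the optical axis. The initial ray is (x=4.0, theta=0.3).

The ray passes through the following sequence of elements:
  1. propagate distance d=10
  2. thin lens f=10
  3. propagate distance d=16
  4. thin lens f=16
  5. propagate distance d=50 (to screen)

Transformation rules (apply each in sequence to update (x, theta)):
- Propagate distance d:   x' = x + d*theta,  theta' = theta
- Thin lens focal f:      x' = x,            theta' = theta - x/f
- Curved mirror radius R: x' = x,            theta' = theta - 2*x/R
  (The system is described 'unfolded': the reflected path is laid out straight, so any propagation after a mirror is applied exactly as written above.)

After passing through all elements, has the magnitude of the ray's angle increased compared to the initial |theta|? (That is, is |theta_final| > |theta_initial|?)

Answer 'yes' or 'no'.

Answer: yes

Derivation:
Initial: x=4.0000 theta=0.3000
After 1 (propagate distance d=10): x=7.0000 theta=0.3000
After 2 (thin lens f=10): x=7.0000 theta=-0.4000
After 3 (propagate distance d=16): x=0.6000 theta=-0.4000
After 4 (thin lens f=16): x=0.6000 theta=-0.4375
After 5 (propagate distance d=50 (to screen)): x=-21.2750 theta=-0.4375
|theta_initial|=0.3000 |theta_final|=0.4375 -> increased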